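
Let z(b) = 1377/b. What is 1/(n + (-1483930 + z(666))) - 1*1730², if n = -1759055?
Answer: -718238347767374/239980737 ≈ -2.9929e+6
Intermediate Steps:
1/(n + (-1483930 + z(666))) - 1*1730² = 1/(-1759055 + (-1483930 + 1377/666)) - 1*1730² = 1/(-1759055 + (-1483930 + 1377*(1/666))) - 1*2992900 = 1/(-1759055 + (-1483930 + 153/74)) - 2992900 = 1/(-1759055 - 109810667/74) - 2992900 = 1/(-239980737/74) - 2992900 = -74/239980737 - 2992900 = -718238347767374/239980737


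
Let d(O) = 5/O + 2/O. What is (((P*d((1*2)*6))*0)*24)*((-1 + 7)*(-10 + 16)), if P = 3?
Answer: 0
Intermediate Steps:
d(O) = 7/O
(((P*d((1*2)*6))*0)*24)*((-1 + 7)*(-10 + 16)) = (((3*(7/(((1*2)*6))))*0)*24)*((-1 + 7)*(-10 + 16)) = (((3*(7/((2*6))))*0)*24)*(6*6) = (((3*(7/12))*0)*24)*36 = (((7/4)*0)*24)*36 = (0*24)*36 = 0*36 = 0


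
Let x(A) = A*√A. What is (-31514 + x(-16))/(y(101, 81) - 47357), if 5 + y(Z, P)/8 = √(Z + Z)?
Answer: 1493669058/2246462681 + 252112*√202/2246462681 + 3033408*I/2246462681 + 512*I*√202/2246462681 ≈ 0.66649 + 0.0013535*I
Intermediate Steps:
y(Z, P) = -40 + 8*√2*√Z (y(Z, P) = -40 + 8*√(Z + Z) = -40 + 8*√(2*Z) = -40 + 8*(√2*√Z) = -40 + 8*√2*√Z)
x(A) = A^(3/2)
(-31514 + x(-16))/(y(101, 81) - 47357) = (-31514 + (-16)^(3/2))/((-40 + 8*√2*√101) - 47357) = (-31514 - 64*I)/((-40 + 8*√202) - 47357) = (-31514 - 64*I)/(-47397 + 8*√202)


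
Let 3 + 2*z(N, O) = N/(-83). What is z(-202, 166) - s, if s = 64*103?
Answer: -1094319/166 ≈ -6592.3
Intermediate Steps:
z(N, O) = -3/2 - N/166 (z(N, O) = -3/2 + (N/(-83))/2 = -3/2 + (N*(-1/83))/2 = -3/2 + (-N/83)/2 = -3/2 - N/166)
s = 6592
z(-202, 166) - s = (-3/2 - 1/166*(-202)) - 1*6592 = (-3/2 + 101/83) - 6592 = -47/166 - 6592 = -1094319/166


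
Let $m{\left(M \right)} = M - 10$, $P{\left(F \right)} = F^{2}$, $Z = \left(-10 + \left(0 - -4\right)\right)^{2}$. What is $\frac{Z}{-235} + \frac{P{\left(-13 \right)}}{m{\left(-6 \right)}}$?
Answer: $- \frac{40291}{3760} \approx -10.716$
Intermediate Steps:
$Z = 36$ ($Z = \left(-10 + \left(0 + 4\right)\right)^{2} = \left(-10 + 4\right)^{2} = \left(-6\right)^{2} = 36$)
$m{\left(M \right)} = -10 + M$
$\frac{Z}{-235} + \frac{P{\left(-13 \right)}}{m{\left(-6 \right)}} = \frac{36}{-235} + \frac{\left(-13\right)^{2}}{-10 - 6} = 36 \left(- \frac{1}{235}\right) + \frac{169}{-16} = - \frac{36}{235} + 169 \left(- \frac{1}{16}\right) = - \frac{36}{235} - \frac{169}{16} = - \frac{40291}{3760}$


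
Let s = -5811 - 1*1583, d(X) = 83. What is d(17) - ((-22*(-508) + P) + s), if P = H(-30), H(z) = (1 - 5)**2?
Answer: -3715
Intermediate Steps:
H(z) = 16 (H(z) = (-4)**2 = 16)
s = -7394 (s = -5811 - 1583 = -7394)
P = 16
d(17) - ((-22*(-508) + P) + s) = 83 - ((-22*(-508) + 16) - 7394) = 83 - ((11176 + 16) - 7394) = 83 - (11192 - 7394) = 83 - 1*3798 = 83 - 3798 = -3715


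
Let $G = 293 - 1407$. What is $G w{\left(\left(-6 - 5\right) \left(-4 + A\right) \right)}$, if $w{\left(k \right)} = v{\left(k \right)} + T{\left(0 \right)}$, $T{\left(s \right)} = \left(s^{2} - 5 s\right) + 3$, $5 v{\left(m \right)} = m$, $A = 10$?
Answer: $\frac{56814}{5} \approx 11363.0$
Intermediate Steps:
$v{\left(m \right)} = \frac{m}{5}$
$G = -1114$
$T{\left(s \right)} = 3 + s^{2} - 5 s$
$w{\left(k \right)} = 3 + \frac{k}{5}$ ($w{\left(k \right)} = \frac{k}{5} + \left(3 + 0^{2} - 0\right) = \frac{k}{5} + \left(3 + 0 + 0\right) = \frac{k}{5} + 3 = 3 + \frac{k}{5}$)
$G w{\left(\left(-6 - 5\right) \left(-4 + A\right) \right)} = - 1114 \left(3 + \frac{\left(-6 - 5\right) \left(-4 + 10\right)}{5}\right) = - 1114 \left(3 + \frac{\left(-11\right) 6}{5}\right) = - 1114 \left(3 + \frac{1}{5} \left(-66\right)\right) = - 1114 \left(3 - \frac{66}{5}\right) = \left(-1114\right) \left(- \frac{51}{5}\right) = \frac{56814}{5}$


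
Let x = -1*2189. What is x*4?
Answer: -8756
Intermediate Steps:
x = -2189
x*4 = -2189*4 = -8756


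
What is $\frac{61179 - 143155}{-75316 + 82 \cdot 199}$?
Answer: $\frac{40988}{29499} \approx 1.3895$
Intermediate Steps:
$\frac{61179 - 143155}{-75316 + 82 \cdot 199} = - \frac{81976}{-75316 + 16318} = - \frac{81976}{-58998} = \left(-81976\right) \left(- \frac{1}{58998}\right) = \frac{40988}{29499}$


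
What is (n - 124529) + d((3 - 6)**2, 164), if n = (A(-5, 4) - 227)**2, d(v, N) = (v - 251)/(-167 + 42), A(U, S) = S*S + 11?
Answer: -10565883/125 ≈ -84527.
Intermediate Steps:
A(U, S) = 11 + S**2 (A(U, S) = S**2 + 11 = 11 + S**2)
d(v, N) = 251/125 - v/125 (d(v, N) = (-251 + v)/(-125) = (-251 + v)*(-1/125) = 251/125 - v/125)
n = 40000 (n = ((11 + 4**2) - 227)**2 = ((11 + 16) - 227)**2 = (27 - 227)**2 = (-200)**2 = 40000)
(n - 124529) + d((3 - 6)**2, 164) = (40000 - 124529) + (251/125 - (3 - 6)**2/125) = -84529 + (251/125 - 1/125*(-3)**2) = -84529 + (251/125 - 1/125*9) = -84529 + (251/125 - 9/125) = -84529 + 242/125 = -10565883/125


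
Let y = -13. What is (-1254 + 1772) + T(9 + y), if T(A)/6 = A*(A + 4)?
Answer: 518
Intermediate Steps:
T(A) = 6*A*(4 + A) (T(A) = 6*(A*(A + 4)) = 6*(A*(4 + A)) = 6*A*(4 + A))
(-1254 + 1772) + T(9 + y) = (-1254 + 1772) + 6*(9 - 13)*(4 + (9 - 13)) = 518 + 6*(-4)*(4 - 4) = 518 + 6*(-4)*0 = 518 + 0 = 518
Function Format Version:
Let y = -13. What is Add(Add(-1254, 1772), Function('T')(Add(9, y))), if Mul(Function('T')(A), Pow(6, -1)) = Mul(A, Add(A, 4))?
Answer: 518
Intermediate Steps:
Function('T')(A) = Mul(6, A, Add(4, A)) (Function('T')(A) = Mul(6, Mul(A, Add(A, 4))) = Mul(6, Mul(A, Add(4, A))) = Mul(6, A, Add(4, A)))
Add(Add(-1254, 1772), Function('T')(Add(9, y))) = Add(Add(-1254, 1772), Mul(6, Add(9, -13), Add(4, Add(9, -13)))) = Add(518, Mul(6, -4, Add(4, -4))) = Add(518, Mul(6, -4, 0)) = Add(518, 0) = 518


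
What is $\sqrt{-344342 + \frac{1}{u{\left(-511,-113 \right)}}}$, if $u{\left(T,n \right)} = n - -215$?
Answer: $\frac{i \sqrt{3582534066}}{102} \approx 586.81 i$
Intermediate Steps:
$u{\left(T,n \right)} = 215 + n$ ($u{\left(T,n \right)} = n + 215 = 215 + n$)
$\sqrt{-344342 + \frac{1}{u{\left(-511,-113 \right)}}} = \sqrt{-344342 + \frac{1}{215 - 113}} = \sqrt{-344342 + \frac{1}{102}} = \sqrt{- \frac{35122883}{102}} = \frac{i \sqrt{3582534066}}{102}$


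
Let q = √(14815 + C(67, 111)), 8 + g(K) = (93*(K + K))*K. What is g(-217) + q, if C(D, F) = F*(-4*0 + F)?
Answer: 8758546 + 16*√106 ≈ 8.7587e+6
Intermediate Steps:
C(D, F) = F² (C(D, F) = F*(0 + F) = F*F = F²)
g(K) = -8 + 186*K² (g(K) = -8 + (93*(K + K))*K = -8 + (93*(2*K))*K = -8 + (186*K)*K = -8 + 186*K²)
q = 16*√106 (q = √(14815 + 111²) = √(14815 + 12321) = √27136 = 16*√106 ≈ 164.73)
g(-217) + q = (-8 + 186*(-217)²) + 16*√106 = (-8 + 186*47089) + 16*√106 = (-8 + 8758554) + 16*√106 = 8758546 + 16*√106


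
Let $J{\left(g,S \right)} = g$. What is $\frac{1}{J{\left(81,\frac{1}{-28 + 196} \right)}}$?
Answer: $\frac{1}{81} \approx 0.012346$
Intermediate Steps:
$\frac{1}{J{\left(81,\frac{1}{-28 + 196} \right)}} = \frac{1}{81}$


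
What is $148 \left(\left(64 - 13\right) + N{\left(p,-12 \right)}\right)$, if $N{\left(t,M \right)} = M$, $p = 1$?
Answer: $5772$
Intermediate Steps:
$148 \left(\left(64 - 13\right) + N{\left(p,-12 \right)}\right) = 148 \left(\left(64 - 13\right) - 12\right) = 148 \left(51 - 12\right) = 148 \cdot 39 = 5772$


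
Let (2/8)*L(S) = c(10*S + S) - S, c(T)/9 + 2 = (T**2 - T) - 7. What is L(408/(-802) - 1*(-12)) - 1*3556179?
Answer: -480134521719/160801 ≈ -2.9859e+6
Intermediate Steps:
c(T) = -81 - 9*T + 9*T**2 (c(T) = -18 + 9*((T**2 - T) - 7) = -18 + 9*(-7 + T**2 - T) = -18 + (-63 - 9*T + 9*T**2) = -81 - 9*T + 9*T**2)
L(S) = -324 - 400*S + 4356*S**2 (L(S) = 4*((-81 - 9*(10*S + S) + 9*(10*S + S)**2) - S) = 4*((-81 - 99*S + 9*(11*S)**2) - S) = 4*((-81 - 99*S + 9*(121*S**2)) - S) = 4*((-81 - 99*S + 1089*S**2) - S) = 4*(-81 - 100*S + 1089*S**2) = -324 - 400*S + 4356*S**2)
L(408/(-802) - 1*(-12)) - 1*3556179 = (-324 - 400*(408/(-802) - 1*(-12)) + 4356*(408/(-802) - 1*(-12))**2) - 1*3556179 = (-324 - 400*(408*(-1/802) + 12) + 4356*(408*(-1/802) + 12)**2) - 3556179 = (-324 - 400*(-204/401 + 12) + 4356*(-204/401 + 12)**2) - 3556179 = (-324 - 400*4608/401 + 4356*(4608/401)**2) - 3556179 = (-324 - 1843200/401 + 4356*(21233664/160801)) - 3556179 = (-324 - 1843200/401 + 92493840384/160801) - 3556179 = 91702617660/160801 - 3556179 = -480134521719/160801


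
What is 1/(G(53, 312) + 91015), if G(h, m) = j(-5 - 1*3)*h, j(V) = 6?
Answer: 1/91333 ≈ 1.0949e-5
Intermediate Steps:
G(h, m) = 6*h
1/(G(53, 312) + 91015) = 1/(6*53 + 91015) = 1/(318 + 91015) = 1/91333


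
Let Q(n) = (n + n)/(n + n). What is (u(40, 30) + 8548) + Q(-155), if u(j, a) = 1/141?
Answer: 1205410/141 ≈ 8549.0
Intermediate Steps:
u(j, a) = 1/141
Q(n) = 1 (Q(n) = (2*n)/((2*n)) = (2*n)*(1/(2*n)) = 1)
(u(40, 30) + 8548) + Q(-155) = (1/141 + 8548) + 1 = 1205269/141 + 1 = 1205410/141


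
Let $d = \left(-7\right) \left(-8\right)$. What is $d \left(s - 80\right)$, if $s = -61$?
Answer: $-7896$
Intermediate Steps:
$d = 56$
$d \left(s - 80\right) = 56 \left(-61 - 80\right) = 56 \left(-141\right) = -7896$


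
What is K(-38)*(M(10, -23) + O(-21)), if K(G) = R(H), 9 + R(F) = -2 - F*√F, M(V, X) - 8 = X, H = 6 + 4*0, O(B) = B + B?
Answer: 627 + 342*√6 ≈ 1464.7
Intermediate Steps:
O(B) = 2*B
H = 6 (H = 6 + 0 = 6)
M(V, X) = 8 + X
R(F) = -11 - F^(3/2) (R(F) = -9 + (-2 - F*√F) = -9 + (-2 - F^(3/2)) = -11 - F^(3/2))
K(G) = -11 - 6*√6 (K(G) = -11 - 6^(3/2) = -11 - 6*√6)
K(-38)*(M(10, -23) + O(-21)) = (-11 - 6*√6)*((8 - 23) + 2*(-21)) = (-11 - 6*√6)*(-15 - 42) = (-11 - 6*√6)*(-57) = 627 + 342*√6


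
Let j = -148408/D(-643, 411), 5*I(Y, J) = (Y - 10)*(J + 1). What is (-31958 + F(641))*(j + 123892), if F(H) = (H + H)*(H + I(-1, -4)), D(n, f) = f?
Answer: 67548142192168/685 ≈ 9.8610e+10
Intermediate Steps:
I(Y, J) = (1 + J)*(-10 + Y)/5 (I(Y, J) = ((Y - 10)*(J + 1))/5 = ((-10 + Y)*(1 + J))/5 = ((1 + J)*(-10 + Y))/5 = (1 + J)*(-10 + Y)/5)
F(H) = 2*H*(33/5 + H) (F(H) = (H + H)*(H + (-2 - 2*(-4) + (⅕)*(-1) + (⅕)*(-4)*(-1))) = (2*H)*(H + (-2 + 8 - ⅕ + ⅘)) = (2*H)*(H + 33/5) = (2*H)*(33/5 + H) = 2*H*(33/5 + H))
j = -148408/411 ≈ -361.09
(-31958 + F(641))*(j + 123892) = (-31958 + (⅖)*641*(33 + 5*641))*(-148408/411 + 123892) = (-31958 + (⅖)*641*(33 + 3205))*(50771204/411) = (-31958 + (⅖)*641*3238)*(50771204/411) = (-31958 + 4151116/5)*(50771204/411) = (3991326/5)*(50771204/411) = 67548142192168/685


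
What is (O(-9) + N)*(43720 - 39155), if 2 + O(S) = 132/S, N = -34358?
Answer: -470761060/3 ≈ -1.5692e+8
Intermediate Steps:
O(S) = -2 + 132/S
(O(-9) + N)*(43720 - 39155) = ((-2 + 132/(-9)) - 34358)*(43720 - 39155) = ((-2 + 132*(-⅑)) - 34358)*4565 = ((-2 - 44/3) - 34358)*4565 = (-50/3 - 34358)*4565 = -103124/3*4565 = -470761060/3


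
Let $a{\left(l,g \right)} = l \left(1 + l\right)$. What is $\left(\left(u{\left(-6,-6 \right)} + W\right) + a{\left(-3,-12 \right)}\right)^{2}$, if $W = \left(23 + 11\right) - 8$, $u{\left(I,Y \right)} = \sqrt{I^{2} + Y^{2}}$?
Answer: $1096 + 384 \sqrt{2} \approx 1639.1$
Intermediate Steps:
$W = 26$ ($W = 34 - 8 = 26$)
$\left(\left(u{\left(-6,-6 \right)} + W\right) + a{\left(-3,-12 \right)}\right)^{2} = \left(\left(\sqrt{\left(-6\right)^{2} + \left(-6\right)^{2}} + 26\right) - 3 \left(1 - 3\right)\right)^{2} = \left(\left(\sqrt{36 + 36} + 26\right) - -6\right)^{2} = \left(\left(\sqrt{72} + 26\right) + 6\right)^{2} = \left(\left(6 \sqrt{2} + 26\right) + 6\right)^{2} = \left(\left(26 + 6 \sqrt{2}\right) + 6\right)^{2} = \left(32 + 6 \sqrt{2}\right)^{2}$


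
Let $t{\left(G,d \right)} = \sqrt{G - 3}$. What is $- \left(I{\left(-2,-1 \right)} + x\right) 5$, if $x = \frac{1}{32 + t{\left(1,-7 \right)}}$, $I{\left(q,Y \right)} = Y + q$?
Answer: $\frac{7615}{513} + \frac{5 i \sqrt{2}}{1026} \approx 14.844 + 0.0068919 i$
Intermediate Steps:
$t{\left(G,d \right)} = \sqrt{-3 + G}$
$x = \frac{1}{32 + i \sqrt{2}}$ ($x = \frac{1}{32 + \sqrt{-3 + 1}} = \frac{1}{32 + \sqrt{-2}} = \frac{1}{32 + i \sqrt{2}} \approx 0.031189 - 0.0013784 i$)
$- \left(I{\left(-2,-1 \right)} + x\right) 5 = - \left(\left(-1 - 2\right) + \left(\frac{16}{513} - \frac{i \sqrt{2}}{1026}\right)\right) 5 = - \left(-3 + \left(\frac{16}{513} - \frac{i \sqrt{2}}{1026}\right)\right) 5 = - \left(- \frac{1523}{513} - \frac{i \sqrt{2}}{1026}\right) 5 = - (- \frac{7615}{513} - \frac{5 i \sqrt{2}}{1026}) = \frac{7615}{513} + \frac{5 i \sqrt{2}}{1026}$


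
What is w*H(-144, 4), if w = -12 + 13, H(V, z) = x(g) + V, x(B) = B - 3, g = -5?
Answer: -152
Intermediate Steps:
x(B) = -3 + B
H(V, z) = -8 + V (H(V, z) = (-3 - 5) + V = -8 + V)
w = 1
w*H(-144, 4) = 1*(-8 - 144) = 1*(-152) = -152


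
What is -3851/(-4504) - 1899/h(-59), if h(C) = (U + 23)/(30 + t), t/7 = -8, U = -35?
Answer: -18527857/4504 ≈ -4113.6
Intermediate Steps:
t = -56 (t = 7*(-8) = -56)
h(C) = 6/13 (h(C) = (-35 + 23)/(30 - 56) = -12/(-26) = -12*(-1/26) = 6/13)
-3851/(-4504) - 1899/h(-59) = -3851/(-4504) - 1899/6/13 = -3851*(-1/4504) - 1899*13/6 = 3851/4504 - 8229/2 = -18527857/4504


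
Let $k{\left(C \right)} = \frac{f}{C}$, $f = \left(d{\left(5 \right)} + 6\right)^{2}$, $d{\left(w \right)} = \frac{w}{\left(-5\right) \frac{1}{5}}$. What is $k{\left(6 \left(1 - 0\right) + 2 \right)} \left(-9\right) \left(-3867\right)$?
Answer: $\frac{34803}{8} \approx 4350.4$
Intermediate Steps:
$d{\left(w \right)} = - w$ ($d{\left(w \right)} = \frac{w}{\left(-5\right) \frac{1}{5}} = \frac{w}{-1} = w \left(-1\right) = - w$)
$f = 1$ ($f = \left(\left(-1\right) 5 + 6\right)^{2} = \left(-5 + 6\right)^{2} = 1^{2} = 1$)
$k{\left(C \right)} = \frac{1}{C}$ ($k{\left(C \right)} = 1 \frac{1}{C} = \frac{1}{C}$)
$k{\left(6 \left(1 - 0\right) + 2 \right)} \left(-9\right) \left(-3867\right) = \frac{1}{6 \left(1 - 0\right) + 2} \left(-9\right) \left(-3867\right) = \frac{1}{6 \left(1 + 0\right) + 2} \left(-9\right) \left(-3867\right) = \frac{1}{6 \cdot 1 + 2} \left(-9\right) \left(-3867\right) = \frac{1}{6 + 2} \left(-9\right) \left(-3867\right) = \frac{1}{8} \left(-9\right) \left(-3867\right) = \left(- \frac{9}{8}\right) \left(-3867\right) = \frac{34803}{8}$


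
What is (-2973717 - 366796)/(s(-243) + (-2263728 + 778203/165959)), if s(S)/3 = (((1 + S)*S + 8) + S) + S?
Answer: 554388196967/346645087293 ≈ 1.5993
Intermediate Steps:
s(S) = 24 + 6*S + 3*S*(1 + S) (s(S) = 3*((((1 + S)*S + 8) + S) + S) = 3*(((S*(1 + S) + 8) + S) + S) = 3*(((8 + S*(1 + S)) + S) + S) = 3*((8 + S + S*(1 + S)) + S) = 3*(8 + 2*S + S*(1 + S)) = 24 + 6*S + 3*S*(1 + S))
(-2973717 - 366796)/(s(-243) + (-2263728 + 778203/165959)) = (-2973717 - 366796)/((24 + 3*(-243)**2 + 9*(-243)) + (-2263728 + 778203/165959)) = -3340513/((24 + 3*59049 - 2187) + (-2263728 + 778203*(1/165959))) = -3340513/((24 + 177147 - 2187) + (-2263728 + 778203/165959)) = -3340513/(174984 - 375685256949/165959) = -3340513/(-346645087293/165959) = -3340513*(-165959/346645087293) = 554388196967/346645087293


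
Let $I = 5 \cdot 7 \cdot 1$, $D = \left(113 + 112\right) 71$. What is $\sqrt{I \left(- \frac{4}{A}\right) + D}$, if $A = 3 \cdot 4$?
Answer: $\frac{\sqrt{143670}}{3} \approx 126.35$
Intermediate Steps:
$A = 12$
$D = 15975$ ($D = 225 \cdot 71 = 15975$)
$I = 35$ ($I = 35 \cdot 1 = 35$)
$\sqrt{I \left(- \frac{4}{A}\right) + D} = \sqrt{35 \left(- \frac{4}{12}\right) + 15975} = \sqrt{35 \left(\left(-4\right) \frac{1}{12}\right) + 15975} = \sqrt{35 \left(- \frac{1}{3}\right) + 15975} = \sqrt{- \frac{35}{3} + 15975} = \sqrt{\frac{47890}{3}} = \frac{\sqrt{143670}}{3}$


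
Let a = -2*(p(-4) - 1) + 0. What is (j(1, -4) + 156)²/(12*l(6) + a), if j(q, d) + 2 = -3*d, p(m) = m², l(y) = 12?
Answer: 13778/57 ≈ 241.72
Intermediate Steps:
j(q, d) = -2 - 3*d
a = -30 (a = -2*((-4)² - 1) + 0 = -2*(16 - 1) + 0 = -2*15 + 0 = -30 + 0 = -30)
(j(1, -4) + 156)²/(12*l(6) + a) = ((-2 - 3*(-4)) + 156)²/(12*12 - 30) = ((-2 + 12) + 156)²/(144 - 30) = (10 + 156)²/114 = 166²*(1/114) = 27556*(1/114) = 13778/57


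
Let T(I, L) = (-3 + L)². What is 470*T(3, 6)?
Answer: 4230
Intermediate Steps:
470*T(3, 6) = 470*(-3 + 6)² = 470*3² = 470*9 = 4230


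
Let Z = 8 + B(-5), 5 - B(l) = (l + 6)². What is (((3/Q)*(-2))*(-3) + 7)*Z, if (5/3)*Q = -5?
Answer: 12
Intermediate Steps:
Q = -3 (Q = (⅗)*(-5) = -3)
B(l) = 5 - (6 + l)² (B(l) = 5 - (l + 6)² = 5 - (6 + l)²)
Z = 12 (Z = 8 + (5 - (6 - 5)²) = 8 + (5 - 1*1²) = 8 + (5 - 1*1) = 8 + (5 - 1) = 8 + 4 = 12)
(((3/Q)*(-2))*(-3) + 7)*Z = (((3/(-3))*(-2))*(-3) + 7)*12 = (((3*(-⅓))*(-2))*(-3) + 7)*12 = (-1*(-2)*(-3) + 7)*12 = (2*(-3) + 7)*12 = (-6 + 7)*12 = 1*12 = 12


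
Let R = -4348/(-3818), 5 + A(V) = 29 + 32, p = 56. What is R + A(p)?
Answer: 109078/1909 ≈ 57.139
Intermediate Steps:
A(V) = 56 (A(V) = -5 + (29 + 32) = -5 + 61 = 56)
R = 2174/1909 (R = -4348*(-1/3818) = 2174/1909 ≈ 1.1388)
R + A(p) = 2174/1909 + 56 = 109078/1909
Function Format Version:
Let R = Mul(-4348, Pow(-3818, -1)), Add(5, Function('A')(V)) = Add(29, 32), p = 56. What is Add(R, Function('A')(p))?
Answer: Rational(109078, 1909) ≈ 57.139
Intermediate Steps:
Function('A')(V) = 56 (Function('A')(V) = Add(-5, Add(29, 32)) = Add(-5, 61) = 56)
R = Rational(2174, 1909) (R = Mul(-4348, Rational(-1, 3818)) = Rational(2174, 1909) ≈ 1.1388)
Add(R, Function('A')(p)) = Add(Rational(2174, 1909), 56) = Rational(109078, 1909)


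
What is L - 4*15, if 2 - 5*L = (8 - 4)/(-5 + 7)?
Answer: -60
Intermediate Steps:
L = 0 (L = 2/5 - (8 - 4)/(5*(-5 + 7)) = 2/5 - 4/(5*2) = 2/5 - 1/5*2 = 2/5 - 2/5 = 0)
L - 4*15 = 0 - 4*15 = 0 - 60 = -60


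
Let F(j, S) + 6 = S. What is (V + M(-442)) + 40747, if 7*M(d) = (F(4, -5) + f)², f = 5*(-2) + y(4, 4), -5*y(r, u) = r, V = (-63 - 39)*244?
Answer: 2787206/175 ≈ 15927.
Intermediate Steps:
V = -24888 (V = -102*244 = -24888)
y(r, u) = -r/5
F(j, S) = -6 + S
f = -54/5 (f = 5*(-2) - ⅕*4 = -10 - ⅘ = -54/5 ≈ -10.800)
M(d) = 11881/175 (M(d) = ((-6 - 5) - 54/5)²/7 = (-11 - 54/5)²/7 = (-109/5)²/7 = (⅐)*(11881/25) = 11881/175)
(V + M(-442)) + 40747 = (-24888 + 11881/175) + 40747 = -4343519/175 + 40747 = 2787206/175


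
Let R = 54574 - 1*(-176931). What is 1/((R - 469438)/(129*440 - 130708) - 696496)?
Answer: -73948/51504248275 ≈ -1.4358e-6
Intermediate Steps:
R = 231505 (R = 54574 + 176931 = 231505)
1/((R - 469438)/(129*440 - 130708) - 696496) = 1/((231505 - 469438)/(129*440 - 130708) - 696496) = 1/(-237933/(56760 - 130708) - 696496) = 1/(-237933/(-73948) - 696496) = 1/(-237933*(-1/73948) - 696496) = 1/(237933/73948 - 696496) = 1/(-51504248275/73948) = -73948/51504248275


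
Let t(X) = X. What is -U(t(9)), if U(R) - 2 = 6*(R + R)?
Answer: -110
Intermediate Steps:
U(R) = 2 + 12*R (U(R) = 2 + 6*(R + R) = 2 + 6*(2*R) = 2 + 12*R)
-U(t(9)) = -(2 + 12*9) = -(2 + 108) = -1*110 = -110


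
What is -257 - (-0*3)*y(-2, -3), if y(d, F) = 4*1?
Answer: -257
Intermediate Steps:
y(d, F) = 4
-257 - (-0*3)*y(-2, -3) = -257 - (-0*3)*4 = -257 - (-7*0)*4 = -257 - 0*4 = -257 - 1*0 = -257 + 0 = -257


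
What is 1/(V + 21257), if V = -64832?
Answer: -1/43575 ≈ -2.2949e-5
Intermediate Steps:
1/(V + 21257) = 1/(-64832 + 21257) = 1/(-43575) = -1/43575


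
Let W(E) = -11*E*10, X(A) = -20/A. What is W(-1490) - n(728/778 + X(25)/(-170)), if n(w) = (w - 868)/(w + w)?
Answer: 25554517511/155478 ≈ 1.6436e+5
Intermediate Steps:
W(E) = -110*E
n(w) = (-868 + w)/(2*w) (n(w) = (-868 + w)/((2*w)) = (-868 + w)*(1/(2*w)) = (-868 + w)/(2*w))
W(-1490) - n(728/778 + X(25)/(-170)) = -110*(-1490) - (-868 + (728/778 - 20/25/(-170)))/(2*(728/778 - 20/25/(-170))) = 163900 - (-868 + (728*(1/778) - 20*1/25*(-1/170)))/(2*(728*(1/778) - 20*1/25*(-1/170))) = 163900 - (-868 + (364/389 - ⅘*(-1/170)))/(2*(364/389 - ⅘*(-1/170))) = 163900 - (-868 + (364/389 + 2/425))/(2*(364/389 + 2/425)) = 163900 - (-868 + 155478/165325)/(2*155478/165325) = 163900 - 165325*(-143346622)/(2*155478*165325) = 163900 - 1*(-71673311/155478) = 163900 + 71673311/155478 = 25554517511/155478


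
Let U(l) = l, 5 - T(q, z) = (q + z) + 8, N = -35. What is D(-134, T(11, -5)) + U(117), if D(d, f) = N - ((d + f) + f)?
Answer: 234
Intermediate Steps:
T(q, z) = -3 - q - z (T(q, z) = 5 - ((q + z) + 8) = 5 - (8 + q + z) = 5 + (-8 - q - z) = -3 - q - z)
D(d, f) = -35 - d - 2*f (D(d, f) = -35 - ((d + f) + f) = -35 - (d + 2*f) = -35 + (-d - 2*f) = -35 - d - 2*f)
D(-134, T(11, -5)) + U(117) = (-35 - 1*(-134) - 2*(-3 - 1*11 - 1*(-5))) + 117 = (-35 + 134 - 2*(-3 - 11 + 5)) + 117 = (-35 + 134 - 2*(-9)) + 117 = (-35 + 134 + 18) + 117 = 117 + 117 = 234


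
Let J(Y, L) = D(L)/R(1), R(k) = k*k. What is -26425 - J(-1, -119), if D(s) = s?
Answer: -26306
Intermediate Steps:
R(k) = k²
J(Y, L) = L (J(Y, L) = L/(1²) = L/1 = L*1 = L)
-26425 - J(-1, -119) = -26425 - 1*(-119) = -26425 + 119 = -26306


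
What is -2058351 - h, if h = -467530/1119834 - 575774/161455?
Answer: -186077450388582652/90401399235 ≈ -2.0583e+6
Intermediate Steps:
h = -360128178833/90401399235 (h = -467530*1/1119834 - 575774*1/161455 = -233765/559917 - 575774/161455 = -360128178833/90401399235 ≈ -3.9837)
-2058351 - h = -2058351 - 1*(-360128178833/90401399235) = -2058351 + 360128178833/90401399235 = -186077450388582652/90401399235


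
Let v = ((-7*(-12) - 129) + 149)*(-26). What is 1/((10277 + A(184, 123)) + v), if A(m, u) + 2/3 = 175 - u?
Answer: 3/22873 ≈ 0.00013116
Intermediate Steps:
A(m, u) = 523/3 - u (A(m, u) = -⅔ + (175 - u) = 523/3 - u)
v = -2704 (v = ((84 - 129) + 149)*(-26) = (-45 + 149)*(-26) = 104*(-26) = -2704)
1/((10277 + A(184, 123)) + v) = 1/((10277 + (523/3 - 1*123)) - 2704) = 1/((10277 + (523/3 - 123)) - 2704) = 1/((10277 + 154/3) - 2704) = 1/(30985/3 - 2704) = 1/(22873/3) = 3/22873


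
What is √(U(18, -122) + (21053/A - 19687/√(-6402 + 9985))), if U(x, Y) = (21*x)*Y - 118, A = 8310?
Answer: √(-40985792232050616330 - 4871115160028100*√3583)/29774730 ≈ 215.78*I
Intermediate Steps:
U(x, Y) = -118 + 21*Y*x (U(x, Y) = 21*Y*x - 118 = -118 + 21*Y*x)
√(U(18, -122) + (21053/A - 19687/√(-6402 + 9985))) = √((-118 + 21*(-122)*18) + (21053/8310 - 19687/√(-6402 + 9985))) = √((-118 - 46116) + (21053*(1/8310) - 19687*√3583/3583)) = √(-46234 + (21053/8310 - 19687*√3583/3583)) = √(-384183487/8310 - 19687*√3583/3583)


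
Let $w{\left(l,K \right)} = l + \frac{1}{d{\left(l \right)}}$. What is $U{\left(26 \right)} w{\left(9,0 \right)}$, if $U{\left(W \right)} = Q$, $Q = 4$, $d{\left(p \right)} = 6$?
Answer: $\frac{110}{3} \approx 36.667$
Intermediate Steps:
$U{\left(W \right)} = 4$
$w{\left(l,K \right)} = \frac{1}{6} + l$ ($w{\left(l,K \right)} = l + \frac{1}{6} = \frac{1}{6} + l$)
$U{\left(26 \right)} w{\left(9,0 \right)} = 4 \left(\frac{1}{6} + 9\right) = 4 \cdot \frac{55}{6} = \frac{110}{3}$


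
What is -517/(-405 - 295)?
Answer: 517/700 ≈ 0.73857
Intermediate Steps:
-517/(-405 - 295) = -517/(-700) = -517*(-1/700) = 517/700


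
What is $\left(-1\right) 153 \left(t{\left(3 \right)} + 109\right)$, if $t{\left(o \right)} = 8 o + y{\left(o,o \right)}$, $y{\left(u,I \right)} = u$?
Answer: $-20808$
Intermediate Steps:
$t{\left(o \right)} = 9 o$ ($t{\left(o \right)} = 8 o + o = 9 o$)
$\left(-1\right) 153 \left(t{\left(3 \right)} + 109\right) = \left(-1\right) 153 \left(9 \cdot 3 + 109\right) = - 153 \left(27 + 109\right) = \left(-153\right) 136 = -20808$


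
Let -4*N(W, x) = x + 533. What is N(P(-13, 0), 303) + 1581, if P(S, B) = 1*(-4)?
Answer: 1372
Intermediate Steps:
P(S, B) = -4
N(W, x) = -533/4 - x/4 (N(W, x) = -(x + 533)/4 = -(533 + x)/4 = -533/4 - x/4)
N(P(-13, 0), 303) + 1581 = (-533/4 - 1/4*303) + 1581 = (-533/4 - 303/4) + 1581 = -209 + 1581 = 1372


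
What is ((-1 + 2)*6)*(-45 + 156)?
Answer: 666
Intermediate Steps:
((-1 + 2)*6)*(-45 + 156) = (1*6)*111 = 6*111 = 666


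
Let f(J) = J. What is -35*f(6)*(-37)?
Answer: 7770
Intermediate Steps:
-35*f(6)*(-37) = -35*6*(-37) = -210*(-37) = 7770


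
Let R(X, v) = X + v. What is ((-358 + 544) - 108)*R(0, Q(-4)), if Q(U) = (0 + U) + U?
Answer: -624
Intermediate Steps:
Q(U) = 2*U (Q(U) = U + U = 2*U)
((-358 + 544) - 108)*R(0, Q(-4)) = ((-358 + 544) - 108)*(0 + 2*(-4)) = (186 - 108)*(0 - 8) = 78*(-8) = -624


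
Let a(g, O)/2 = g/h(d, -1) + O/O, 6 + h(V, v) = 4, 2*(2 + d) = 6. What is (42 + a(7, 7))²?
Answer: 1369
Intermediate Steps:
d = 1 (d = -2 + (½)*6 = -2 + 3 = 1)
h(V, v) = -2 (h(V, v) = -6 + 4 = -2)
a(g, O) = 2 - g (a(g, O) = 2*(g/(-2) + O/O) = 2*(g*(-½) + 1) = 2*(-g/2 + 1) = 2*(1 - g/2) = 2 - g)
(42 + a(7, 7))² = (42 + (2 - 1*7))² = (42 + (2 - 7))² = (42 - 5)² = 37² = 1369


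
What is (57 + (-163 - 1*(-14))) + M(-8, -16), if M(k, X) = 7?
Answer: -85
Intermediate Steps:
(57 + (-163 - 1*(-14))) + M(-8, -16) = (57 + (-163 - 1*(-14))) + 7 = (57 + (-163 + 14)) + 7 = (57 - 149) + 7 = -92 + 7 = -85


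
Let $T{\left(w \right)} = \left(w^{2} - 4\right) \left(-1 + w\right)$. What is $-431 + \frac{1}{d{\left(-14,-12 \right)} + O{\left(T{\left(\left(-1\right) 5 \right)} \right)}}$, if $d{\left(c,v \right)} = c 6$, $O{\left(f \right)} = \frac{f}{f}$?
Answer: $- \frac{35774}{83} \approx -431.01$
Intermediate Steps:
$T{\left(w \right)} = \left(-1 + w\right) \left(-4 + w^{2}\right)$ ($T{\left(w \right)} = \left(-4 + w^{2}\right) \left(-1 + w\right) = \left(-1 + w\right) \left(-4 + w^{2}\right)$)
$O{\left(f \right)} = 1$
$d{\left(c,v \right)} = 6 c$
$-431 + \frac{1}{d{\left(-14,-12 \right)} + O{\left(T{\left(\left(-1\right) 5 \right)} \right)}} = -431 + \frac{1}{6 \left(-14\right) + 1} = -431 + \frac{1}{-84 + 1} = -431 + \frac{1}{-83} = -431 - \frac{1}{83} = - \frac{35774}{83}$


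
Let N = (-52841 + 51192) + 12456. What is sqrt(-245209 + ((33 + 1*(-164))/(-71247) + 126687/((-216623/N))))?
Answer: I*sqrt(495159799262420588906379)/1403067171 ≈ 501.53*I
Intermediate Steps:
N = 10807 (N = -1649 + 12456 = 10807)
sqrt(-245209 + ((33 + 1*(-164))/(-71247) + 126687/((-216623/N)))) = sqrt(-245209 + ((33 + 1*(-164))/(-71247) + 126687/((-216623/10807)))) = sqrt(-245209 + ((33 - 164)*(-1/71247) + 126687/((-216623*1/10807)))) = sqrt(-245209 + (-131*(-1/71247) + 126687/(-216623/10807))) = sqrt(-245209 + (131/71247 + 126687*(-10807/216623))) = sqrt(-245209 + (131/71247 - 124464219/19693)) = sqrt(-245209 - 8867699631310/1403067171) = sqrt(-352912397565049/1403067171) = I*sqrt(495159799262420588906379)/1403067171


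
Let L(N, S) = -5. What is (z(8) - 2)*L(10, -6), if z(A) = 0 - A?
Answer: 50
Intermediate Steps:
z(A) = -A
(z(8) - 2)*L(10, -6) = (-1*8 - 2)*(-5) = (-8 - 2)*(-5) = -10*(-5) = 50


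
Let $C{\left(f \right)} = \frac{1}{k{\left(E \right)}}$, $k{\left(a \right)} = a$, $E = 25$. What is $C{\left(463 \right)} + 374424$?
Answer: $\frac{9360601}{25} \approx 3.7442 \cdot 10^{5}$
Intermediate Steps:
$C{\left(f \right)} = \frac{1}{25}$
$C{\left(463 \right)} + 374424 = \frac{1}{25} + 374424 = \frac{9360601}{25}$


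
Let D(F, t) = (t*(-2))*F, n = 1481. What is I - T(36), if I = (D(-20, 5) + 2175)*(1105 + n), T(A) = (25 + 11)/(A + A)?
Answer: 12283499/2 ≈ 6.1418e+6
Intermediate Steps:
T(A) = 18/A (T(A) = 36/((2*A)) = 36*(1/(2*A)) = 18/A)
D(F, t) = -2*F*t (D(F, t) = (-2*t)*F = -2*F*t)
I = 6141750 (I = (-2*(-20)*5 + 2175)*(1105 + 1481) = (200 + 2175)*2586 = 2375*2586 = 6141750)
I - T(36) = 6141750 - 18/36 = 6141750 - 1*½ = 6141750 - ½ = 12283499/2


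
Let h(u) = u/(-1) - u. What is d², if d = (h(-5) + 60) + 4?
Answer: 5476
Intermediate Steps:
h(u) = -2*u (h(u) = u*(-1) - u = -u - u = -2*u)
d = 74 (d = (-2*(-5) + 60) + 4 = (10 + 60) + 4 = 70 + 4 = 74)
d² = 74² = 5476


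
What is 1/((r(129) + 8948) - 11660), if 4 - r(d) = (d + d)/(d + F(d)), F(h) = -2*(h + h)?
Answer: -3/8122 ≈ -0.00036937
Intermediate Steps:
F(h) = -4*h
r(d) = 14/3 (r(d) = 4 - (d + d)/(d - 4*d) = 4 - 2*d/((-3*d)) = 4 - 2*d*(-1/(3*d)) = 4 - 1*(-⅔) = 4 + ⅔ = 14/3)
1/((r(129) + 8948) - 11660) = 1/((14/3 + 8948) - 11660) = 1/(26858/3 - 11660) = 1/(-8122/3) = -3/8122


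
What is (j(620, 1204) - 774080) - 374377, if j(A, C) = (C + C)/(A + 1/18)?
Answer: -12817885233/11161 ≈ -1.1485e+6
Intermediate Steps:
j(A, C) = 2*C/(1/18 + A) (j(A, C) = (2*C)/(A + 1/18) = (2*C)/(1/18 + A) = 2*C/(1/18 + A))
(j(620, 1204) - 774080) - 374377 = (36*1204/(1 + 18*620) - 774080) - 374377 = (36*1204/(1 + 11160) - 774080) - 374377 = (36*1204/11161 - 774080) - 374377 = (36*1204*(1/11161) - 774080) - 374377 = (43344/11161 - 774080) - 374377 = -8639463536/11161 - 374377 = -12817885233/11161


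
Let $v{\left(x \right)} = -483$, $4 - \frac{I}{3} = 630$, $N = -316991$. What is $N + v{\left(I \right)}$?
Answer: $-317474$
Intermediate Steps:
$I = -1878$ ($I = 12 - 1890 = -1878$)
$N + v{\left(I \right)} = -316991 - 483 = -317474$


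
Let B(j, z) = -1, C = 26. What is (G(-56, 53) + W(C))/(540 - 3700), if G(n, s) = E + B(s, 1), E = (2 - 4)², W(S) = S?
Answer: -29/3160 ≈ -0.0091772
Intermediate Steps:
E = 4 (E = (-2)² = 4)
G(n, s) = 3 (G(n, s) = 4 - 1 = 3)
(G(-56, 53) + W(C))/(540 - 3700) = (3 + 26)/(540 - 3700) = 29/(-3160) = 29*(-1/3160) = -29/3160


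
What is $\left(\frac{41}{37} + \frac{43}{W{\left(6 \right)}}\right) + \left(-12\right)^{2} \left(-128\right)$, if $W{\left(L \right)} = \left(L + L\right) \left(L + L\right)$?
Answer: $- \frac{98198201}{5328} \approx -18431.0$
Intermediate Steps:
$W{\left(L \right)} = 4 L^{2}$ ($W{\left(L \right)} = 2 L 2 L = 4 L^{2}$)
$\left(\frac{41}{37} + \frac{43}{W{\left(6 \right)}}\right) + \left(-12\right)^{2} \left(-128\right) = \left(\frac{41}{37} + \frac{43}{4 \cdot 6^{2}}\right) + \left(-12\right)^{2} \left(-128\right) = \left(41 \cdot \frac{1}{37} + \frac{43}{4 \cdot 36}\right) + 144 \left(-128\right) = \left(\frac{41}{37} + \frac{43}{144}\right) - 18432 = \frac{7495}{5328} - 18432 = - \frac{98198201}{5328}$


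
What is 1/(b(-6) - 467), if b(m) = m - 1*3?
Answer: -1/476 ≈ -0.0021008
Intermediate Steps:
b(m) = -3 + m (b(m) = m - 3 = -3 + m)
1/(b(-6) - 467) = 1/((-3 - 6) - 467) = 1/(-9 - 467) = 1/(-476) = -1/476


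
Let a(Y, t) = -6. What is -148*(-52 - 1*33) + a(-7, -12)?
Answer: 12574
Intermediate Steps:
-148*(-52 - 1*33) + a(-7, -12) = -148*(-52 - 1*33) - 6 = -148*(-52 - 33) - 6 = -148*(-85) - 6 = 12580 - 6 = 12574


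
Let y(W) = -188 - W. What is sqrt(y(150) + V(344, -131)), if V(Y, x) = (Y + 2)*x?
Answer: 4*I*sqrt(2854) ≈ 213.69*I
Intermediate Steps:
V(Y, x) = x*(2 + Y) (V(Y, x) = (2 + Y)*x = x*(2 + Y))
sqrt(y(150) + V(344, -131)) = sqrt((-188 - 1*150) - 131*(2 + 344)) = sqrt((-188 - 150) - 131*346) = sqrt(-338 - 45326) = sqrt(-45664) = 4*I*sqrt(2854)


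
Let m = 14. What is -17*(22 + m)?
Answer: -612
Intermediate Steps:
-17*(22 + m) = -17*(22 + 14) = -17*36 = -612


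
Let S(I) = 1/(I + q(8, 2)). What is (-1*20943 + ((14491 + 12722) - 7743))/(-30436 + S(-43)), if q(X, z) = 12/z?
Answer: 54501/1126133 ≈ 0.048397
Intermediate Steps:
S(I) = 1/(6 + I) (S(I) = 1/(I + 12/2) = 1/(I + 12*(½)) = 1/(I + 6) = 1/(6 + I))
(-1*20943 + ((14491 + 12722) - 7743))/(-30436 + S(-43)) = (-1*20943 + ((14491 + 12722) - 7743))/(-30436 + 1/(6 - 43)) = (-20943 + (27213 - 7743))/(-30436 + 1/(-37)) = (-20943 + 19470)/(-30436 - 1/37) = -1473/(-1126133/37) = -1473*(-37/1126133) = 54501/1126133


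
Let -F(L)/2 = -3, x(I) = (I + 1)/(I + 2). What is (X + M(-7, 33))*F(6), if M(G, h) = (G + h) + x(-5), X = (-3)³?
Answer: 2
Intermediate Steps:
x(I) = (1 + I)/(2 + I)
X = -27
M(G, h) = 4/3 + G + h (M(G, h) = (G + h) + (1 - 5)/(2 - 5) = (G + h) - 4/(-3) = (G + h) - ⅓*(-4) = (G + h) + 4/3 = 4/3 + G + h)
F(L) = 6 (F(L) = -2*(-3) = 6)
(X + M(-7, 33))*F(6) = (-27 + (4/3 - 7 + 33))*6 = (-27 + 82/3)*6 = (⅓)*6 = 2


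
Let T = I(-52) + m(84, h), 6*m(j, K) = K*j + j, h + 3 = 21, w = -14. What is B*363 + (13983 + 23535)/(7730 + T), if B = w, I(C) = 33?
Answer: -1101780/217 ≈ -5077.3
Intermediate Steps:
B = -14
h = 18 (h = -3 + 21 = 18)
m(j, K) = j/6 + K*j/6 (m(j, K) = (K*j + j)/6 = (j + K*j)/6 = j/6 + K*j/6)
T = 299 (T = 33 + (⅙)*84*(1 + 18) = 33 + (⅙)*84*19 = 33 + 266 = 299)
B*363 + (13983 + 23535)/(7730 + T) = -14*363 + (13983 + 23535)/(7730 + 299) = -5082 + 37518/8029 = -5082 + 37518*(1/8029) = -5082 + 1014/217 = -1101780/217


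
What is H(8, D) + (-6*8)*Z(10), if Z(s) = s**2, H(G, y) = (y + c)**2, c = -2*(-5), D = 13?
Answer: -4271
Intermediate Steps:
c = 10
H(G, y) = (10 + y)**2 (H(G, y) = (y + 10)**2 = (10 + y)**2)
H(8, D) + (-6*8)*Z(10) = (10 + 13)**2 - 6*8*10**2 = 23**2 - 48*100 = 529 - 4800 = -4271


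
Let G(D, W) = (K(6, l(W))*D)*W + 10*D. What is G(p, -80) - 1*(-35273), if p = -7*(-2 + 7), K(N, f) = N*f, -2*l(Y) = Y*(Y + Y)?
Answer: -107485077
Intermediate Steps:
l(Y) = -Y**2 (l(Y) = -Y*(Y + Y)/2 = -Y*2*Y/2 = -Y**2)
p = -35 (p = -7*5 = -35)
G(D, W) = 10*D - 6*D*W**3 (G(D, W) = ((6*(-W**2))*D)*W + 10*D = ((-6*W**2)*D)*W + 10*D = (-6*D*W**2)*W + 10*D = -6*D*W**3 + 10*D = 10*D - 6*D*W**3)
G(p, -80) - 1*(-35273) = 2*(-35)*(5 - 3*(-80)**3) - 1*(-35273) = 2*(-35)*(5 - 3*(-512000)) + 35273 = 2*(-35)*(5 + 1536000) + 35273 = 2*(-35)*1536005 + 35273 = -107520350 + 35273 = -107485077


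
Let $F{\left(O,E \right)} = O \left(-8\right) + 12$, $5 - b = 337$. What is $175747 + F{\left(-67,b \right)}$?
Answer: $176295$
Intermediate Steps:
$b = -332$ ($b = 5 - 337 = -332$)
$F{\left(O,E \right)} = 12 - 8 O$ ($F{\left(O,E \right)} = - 8 O + 12 = 12 - 8 O$)
$175747 + F{\left(-67,b \right)} = 175747 + \left(12 - -536\right) = 175747 + \left(12 + 536\right) = 175747 + 548 = 176295$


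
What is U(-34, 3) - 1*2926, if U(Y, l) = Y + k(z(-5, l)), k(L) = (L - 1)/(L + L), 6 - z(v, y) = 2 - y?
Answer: -20717/7 ≈ -2959.6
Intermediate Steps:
z(v, y) = 4 + y (z(v, y) = 6 - (2 - y) = 6 + (-2 + y) = 4 + y)
k(L) = (-1 + L)/(2*L) (k(L) = (-1 + L)/((2*L)) = (-1 + L)*(1/(2*L)) = (-1 + L)/(2*L))
U(Y, l) = Y + (3 + l)/(2*(4 + l)) (U(Y, l) = Y + (-1 + (4 + l))/(2*(4 + l)) = Y + (3 + l)/(2*(4 + l)))
U(-34, 3) - 1*2926 = (3 + 3 + 2*(-34)*(4 + 3))/(2*(4 + 3)) - 1*2926 = (1/2)*(3 + 3 + 2*(-34)*7)/7 - 2926 = (1/2)*(1/7)*(3 + 3 - 476) - 2926 = (1/2)*(1/7)*(-470) - 2926 = -235/7 - 2926 = -20717/7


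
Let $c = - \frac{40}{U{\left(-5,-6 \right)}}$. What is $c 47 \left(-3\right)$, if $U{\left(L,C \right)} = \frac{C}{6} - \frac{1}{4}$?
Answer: $-4512$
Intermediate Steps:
$U{\left(L,C \right)} = - \frac{1}{4} + \frac{C}{6}$ ($U{\left(L,C \right)} = C \frac{1}{6} - \frac{1}{4} = \frac{C}{6} - \frac{1}{4} = - \frac{1}{4} + \frac{C}{6}$)
$c = 32$ ($c = - \frac{40}{- \frac{1}{4} + \frac{1}{6} \left(-6\right)} = - \frac{40}{- \frac{1}{4} - 1} = - \frac{40}{- \frac{5}{4}} = \left(-40\right) \left(- \frac{4}{5}\right) = 32$)
$c 47 \left(-3\right) = 32 \cdot 47 \left(-3\right) = 1504 \left(-3\right) = -4512$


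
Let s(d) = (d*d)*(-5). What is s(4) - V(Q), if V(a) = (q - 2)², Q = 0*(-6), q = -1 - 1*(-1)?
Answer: -84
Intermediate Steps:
q = 0 (q = -1 + 1 = 0)
s(d) = -5*d² (s(d) = d²*(-5) = -5*d²)
Q = 0
V(a) = 4 (V(a) = (0 - 2)² = (-2)² = 4)
s(4) - V(Q) = -5*4² - 1*4 = -5*16 - 4 = -80 - 4 = -84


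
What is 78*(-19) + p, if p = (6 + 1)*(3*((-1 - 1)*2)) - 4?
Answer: -1570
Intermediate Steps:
p = -88 (p = 7*(3*(-2*2)) - 4 = 7*(3*(-4)) - 4 = 7*(-12) - 4 = -84 - 4 = -88)
78*(-19) + p = 78*(-19) - 88 = -1482 - 88 = -1570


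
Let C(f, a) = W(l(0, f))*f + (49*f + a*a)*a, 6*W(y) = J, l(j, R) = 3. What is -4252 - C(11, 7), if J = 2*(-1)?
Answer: -25093/3 ≈ -8364.3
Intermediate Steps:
J = -2
W(y) = -⅓ (W(y) = (⅙)*(-2) = -⅓)
C(f, a) = -f/3 + a*(a² + 49*f) (C(f, a) = -f/3 + (49*f + a*a)*a = -f/3 + (49*f + a²)*a = -f/3 + (a² + 49*f)*a = -f/3 + a*(a² + 49*f))
-4252 - C(11, 7) = -4252 - (7³ - ⅓*11 + 49*7*11) = -4252 - (343 - 11/3 + 3773) = -4252 - 1*12337/3 = -4252 - 12337/3 = -25093/3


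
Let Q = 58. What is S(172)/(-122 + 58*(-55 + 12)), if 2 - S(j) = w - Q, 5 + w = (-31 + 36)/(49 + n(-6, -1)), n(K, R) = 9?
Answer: -1255/50576 ≈ -0.024814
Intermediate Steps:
w = -285/58 (w = -5 + (-31 + 36)/(49 + 9) = -5 + 5/58 = -285/58 ≈ -4.9138)
S(j) = 3765/58 (S(j) = 2 - (-285/58 - 1*58) = 2 - (-285/58 - 58) = 2 - 1*(-3649/58) = 2 + 3649/58 = 3765/58)
S(172)/(-122 + 58*(-55 + 12)) = 3765/(58*(-122 + 58*(-55 + 12))) = 3765/(58*(-122 + 58*(-43))) = 3765/(58*(-122 - 2494)) = (3765/58)/(-2616) = (3765/58)*(-1/2616) = -1255/50576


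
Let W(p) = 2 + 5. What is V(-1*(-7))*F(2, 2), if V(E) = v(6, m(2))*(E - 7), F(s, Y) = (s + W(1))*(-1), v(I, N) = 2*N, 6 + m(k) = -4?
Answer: 0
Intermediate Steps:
m(k) = -10 (m(k) = -6 - 4 = -10)
W(p) = 7
F(s, Y) = -7 - s (F(s, Y) = (s + 7)*(-1) = (7 + s)*(-1) = -7 - s)
V(E) = 140 - 20*E (V(E) = (2*(-10))*(E - 7) = -20*(-7 + E) = 140 - 20*E)
V(-1*(-7))*F(2, 2) = (140 - (-20)*(-7))*(-7 - 1*2) = (140 - 20*7)*(-7 - 2) = (140 - 140)*(-9) = 0*(-9) = 0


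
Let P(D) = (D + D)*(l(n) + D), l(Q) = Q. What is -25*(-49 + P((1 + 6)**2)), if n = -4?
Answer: -109025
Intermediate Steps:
P(D) = 2*D*(-4 + D) (P(D) = (D + D)*(-4 + D) = (2*D)*(-4 + D) = 2*D*(-4 + D))
-25*(-49 + P((1 + 6)**2)) = -25*(-49 + 2*(1 + 6)**2*(-4 + (1 + 6)**2)) = -25*(-49 + 2*7**2*(-4 + 7**2)) = -25*(-49 + 2*49*(-4 + 49)) = -25*(-49 + 2*49*45) = -25*(-49 + 4410) = -25*4361 = -109025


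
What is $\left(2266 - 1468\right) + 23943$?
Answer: $24741$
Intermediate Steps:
$\left(2266 - 1468\right) + 23943 = 798 + 23943 = 24741$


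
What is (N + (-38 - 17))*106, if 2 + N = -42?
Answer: -10494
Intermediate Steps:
N = -44 (N = -2 - 42 = -44)
(N + (-38 - 17))*106 = (-44 + (-38 - 17))*106 = (-44 - 55)*106 = -99*106 = -10494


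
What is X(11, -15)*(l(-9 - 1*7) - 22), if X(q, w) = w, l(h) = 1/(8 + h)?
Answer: 2655/8 ≈ 331.88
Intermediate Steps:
X(11, -15)*(l(-9 - 1*7) - 22) = -15*(1/(8 + (-9 - 1*7)) - 22) = -15*(1/(8 + (-9 - 7)) - 22) = -15*(1/(8 - 16) - 22) = -15*(1/(-8) - 22) = -15*(-1/8 - 22) = -15*(-177/8) = 2655/8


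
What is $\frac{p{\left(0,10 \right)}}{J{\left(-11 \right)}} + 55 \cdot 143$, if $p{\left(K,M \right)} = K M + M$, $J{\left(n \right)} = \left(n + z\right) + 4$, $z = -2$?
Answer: $\frac{70775}{9} \approx 7863.9$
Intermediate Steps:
$J{\left(n \right)} = 2 + n$ ($J{\left(n \right)} = \left(n - 2\right) + 4 = \left(-2 + n\right) + 4 = 2 + n$)
$p{\left(K,M \right)} = M + K M$
$\frac{p{\left(0,10 \right)}}{J{\left(-11 \right)}} + 55 \cdot 143 = \frac{10 \left(1 + 0\right)}{2 - 11} + 55 \cdot 143 = \frac{10 \cdot 1}{-9} + 7865 = 10 \left(- \frac{1}{9}\right) + 7865 = - \frac{10}{9} + 7865 = \frac{70775}{9}$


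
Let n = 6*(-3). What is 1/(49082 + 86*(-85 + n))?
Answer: 1/40224 ≈ 2.4861e-5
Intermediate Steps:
n = -18
1/(49082 + 86*(-85 + n)) = 1/(49082 + 86*(-85 - 18)) = 1/(49082 + 86*(-103)) = 1/(49082 - 8858) = 1/40224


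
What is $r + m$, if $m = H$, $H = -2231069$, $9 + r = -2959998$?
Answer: $-5191076$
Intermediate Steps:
$r = -2960007$ ($r = -9 - 2959998 = -2960007$)
$m = -2231069$
$r + m = -2960007 - 2231069 = -5191076$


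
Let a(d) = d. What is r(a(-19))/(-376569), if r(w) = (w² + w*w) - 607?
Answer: -115/376569 ≈ -0.00030539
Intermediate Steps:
r(w) = -607 + 2*w² (r(w) = (w² + w²) - 607 = 2*w² - 607 = -607 + 2*w²)
r(a(-19))/(-376569) = (-607 + 2*(-19)²)/(-376569) = (-607 + 2*361)*(-1/376569) = (-607 + 722)*(-1/376569) = 115*(-1/376569) = -115/376569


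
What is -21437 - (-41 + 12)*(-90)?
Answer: -24047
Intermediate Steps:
-21437 - (-41 + 12)*(-90) = -21437 - (-29)*(-90) = -21437 - 1*2610 = -21437 - 2610 = -24047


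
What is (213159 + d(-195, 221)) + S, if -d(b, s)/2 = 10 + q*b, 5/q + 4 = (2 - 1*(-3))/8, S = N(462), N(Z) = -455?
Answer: 1908956/9 ≈ 2.1211e+5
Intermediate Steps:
S = -455
q = -40/27 (q = 5/(-4 + (2 - 1*(-3))/8) = 5/(-4 + (2 + 3)*(⅛)) = 5/(-4 + 5*(⅛)) = 5/(-4 + 5/8) = 5/(-27/8) = 5*(-8/27) = -40/27 ≈ -1.4815)
d(b, s) = -20 + 80*b/27 (d(b, s) = -2*(10 - 40*b/27) = -20 + 80*b/27)
(213159 + d(-195, 221)) + S = (213159 + (-20 + (80/27)*(-195))) - 455 = (213159 + (-20 - 5200/9)) - 455 = (213159 - 5380/9) - 455 = 1913051/9 - 455 = 1908956/9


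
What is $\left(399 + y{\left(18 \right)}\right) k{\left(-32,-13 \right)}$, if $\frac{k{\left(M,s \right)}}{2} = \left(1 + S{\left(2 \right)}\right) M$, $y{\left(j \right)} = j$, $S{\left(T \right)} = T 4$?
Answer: $-240192$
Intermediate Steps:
$S{\left(T \right)} = 4 T$
$k{\left(M,s \right)} = 18 M$ ($k{\left(M,s \right)} = 2 \left(1 + 4 \cdot 2\right) M = 2 \left(1 + 8\right) M = 2 \cdot 9 M = 18 M$)
$\left(399 + y{\left(18 \right)}\right) k{\left(-32,-13 \right)} = \left(399 + 18\right) 18 \left(-32\right) = 417 \left(-576\right) = -240192$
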